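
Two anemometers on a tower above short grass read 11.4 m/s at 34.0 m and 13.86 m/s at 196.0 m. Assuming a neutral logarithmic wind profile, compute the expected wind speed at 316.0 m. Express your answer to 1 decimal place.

Log law: V ∝ ln(z/z₀). From the pair, with r = V₁/V₂ = 0.82251,
ln z₀ = (ln z₁ − r·ln z₂)/(1 − r) = (3.5264 − 0.82251×5.2781)/0.17749 = -4.5915 → z₀ = 0.01014 m
V₃ = V₁ · ln(z₃/z₀)/ln(z₁/z₀) = 11.4 × 10.3473/8.1179 = 14.5307 m/s

14.5 m/s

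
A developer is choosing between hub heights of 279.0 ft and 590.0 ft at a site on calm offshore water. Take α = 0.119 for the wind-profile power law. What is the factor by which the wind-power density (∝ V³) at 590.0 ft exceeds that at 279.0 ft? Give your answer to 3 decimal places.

1.307

Speed ratio: V_B/V_A = (z_B/z_A)^α = (590.0/279.0)^0.119 = (2.1147)^0.119 = 1.09321
Power-density ratio: P_B/P_A = (V_B/V_A)³ = (1.09321)³ = 1.30651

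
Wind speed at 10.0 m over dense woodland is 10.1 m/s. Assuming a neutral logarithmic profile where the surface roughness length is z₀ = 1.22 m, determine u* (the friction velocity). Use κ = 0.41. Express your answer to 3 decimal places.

u* ≈ 1.968 m/s

Log law: V(z) = (u*/κ) · ln(z/z₀) ⇒ u* = κ · V / ln(z/z₀)
u* = 0.41 × 10.1 / ln(10.0/1.22) = 0.41 × 10.1 / 2.1037
   = 4.1410 / 2.1037 = 1.9684 m/s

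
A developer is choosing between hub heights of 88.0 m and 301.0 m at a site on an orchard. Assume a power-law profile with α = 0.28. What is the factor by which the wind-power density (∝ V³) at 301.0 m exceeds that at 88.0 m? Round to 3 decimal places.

Speed ratio: V_B/V_A = (z_B/z_A)^α = (301.0/88.0)^0.28 = (3.4205)^0.28 = 1.41105
Power-density ratio: P_B/P_A = (V_B/V_A)³ = (1.41105)³ = 2.80951

2.810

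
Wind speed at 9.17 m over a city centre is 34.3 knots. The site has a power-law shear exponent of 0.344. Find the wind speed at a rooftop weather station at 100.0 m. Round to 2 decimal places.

78.03 knots

Power-law profile: V₂ = V₁ · (z₂/z₁)^α
V₂ = 34.3 × (100.0/9.17)^0.344 = 34.3 × (10.9051)^0.344
    = 34.3 × 2.2748 = 78.0260 knots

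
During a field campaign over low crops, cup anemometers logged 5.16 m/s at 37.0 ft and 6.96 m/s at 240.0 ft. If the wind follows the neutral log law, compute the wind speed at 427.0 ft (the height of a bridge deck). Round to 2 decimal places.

Log law: V ∝ ln(z/z₀). From the pair, with r = V₁/V₂ = 0.74138,
ln z₀ = (ln z₁ − r·ln z₂)/(1 − r) = (3.6109 − 0.74138×5.4806)/0.25862 = -1.7489 → z₀ = 0.1740 ft
V₃ = V₁ · ln(z₃/z₀)/ln(z₁/z₀) = 5.16 × 7.8057/5.3599 = 7.5147 m/s

7.51 m/s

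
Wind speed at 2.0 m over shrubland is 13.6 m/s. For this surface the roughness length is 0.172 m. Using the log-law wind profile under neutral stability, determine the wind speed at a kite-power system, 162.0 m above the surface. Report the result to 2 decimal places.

Log law: V(z) ∝ ln(z/z₀), so V₂/V₁ = ln(z₂/z₀) / ln(z₁/z₀).
ln(162.0/0.172) = 6.8479, ln(2.0/0.172) = 2.4534
V₂ = 13.6 × 6.8479/2.4534 = 13.6 × 2.7912 = 37.9598 m/s

37.96 m/s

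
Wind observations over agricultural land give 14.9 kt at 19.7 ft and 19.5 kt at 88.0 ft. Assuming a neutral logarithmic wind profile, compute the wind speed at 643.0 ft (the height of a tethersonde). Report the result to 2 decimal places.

25.61 kt

Log law: V ∝ ln(z/z₀). From the pair, with r = V₁/V₂ = 0.76410,
ln z₀ = (ln z₁ − r·ln z₂)/(1 − r) = (2.9806 − 0.76410×4.4773)/0.23590 = -1.8674 → z₀ = 0.1545 ft
V₃ = V₁ · ln(z₃/z₀)/ln(z₁/z₀) = 14.9 × 8.3336/4.8481 = 25.6124 kt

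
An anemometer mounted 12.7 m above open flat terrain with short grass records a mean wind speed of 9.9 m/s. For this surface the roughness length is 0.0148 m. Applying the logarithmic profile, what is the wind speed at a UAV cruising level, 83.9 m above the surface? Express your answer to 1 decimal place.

12.7 m/s

Log law: V(z) ∝ ln(z/z₀), so V₂/V₁ = ln(z₂/z₀) / ln(z₁/z₀).
ln(83.9/0.0148) = 8.6428, ln(12.7/0.0148) = 6.7547
V₂ = 9.9 × 8.6428/6.7547 = 9.9 × 1.2795 = 12.6672 m/s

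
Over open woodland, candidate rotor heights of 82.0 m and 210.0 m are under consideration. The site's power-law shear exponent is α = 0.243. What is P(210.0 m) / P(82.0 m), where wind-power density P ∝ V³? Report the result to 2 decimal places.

1.98

Speed ratio: V_B/V_A = (z_B/z_A)^α = (210.0/82.0)^0.243 = (2.5610)^0.243 = 1.25673
Power-density ratio: P_B/P_A = (V_B/V_A)³ = (1.25673)³ = 1.98485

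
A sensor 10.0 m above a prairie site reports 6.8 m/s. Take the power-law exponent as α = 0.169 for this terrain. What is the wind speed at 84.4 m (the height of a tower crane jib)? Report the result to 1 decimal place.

9.8 m/s

Power-law profile: V₂ = V₁ · (z₂/z₁)^α
V₂ = 6.8 × (84.4/10.0)^0.169 = 6.8 × (8.4400)^0.169
    = 6.8 × 1.4340 = 9.7513 m/s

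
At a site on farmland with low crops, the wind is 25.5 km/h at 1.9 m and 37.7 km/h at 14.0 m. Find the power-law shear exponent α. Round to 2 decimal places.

α ≈ 0.20

Power law: V₂/V₁ = (z₂/z₁)^α ⇒ α = ln(V₂/V₁) / ln(z₂/z₁)
α = ln(37.7/25.5) / ln(14.0/1.9) = ln(1.4784) / ln(7.3684)
  = 0.39098 / 1.99720 = 0.19576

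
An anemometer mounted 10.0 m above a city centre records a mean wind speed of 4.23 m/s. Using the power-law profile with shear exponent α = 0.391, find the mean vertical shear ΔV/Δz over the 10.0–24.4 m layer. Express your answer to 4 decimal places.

Power law: V₂ = V₁ · (z₂/z₁)^α = 4.23 × (2.4400)^0.391 = 5.9953 m/s
ΔV/Δz = (5.9953 − 4.23)/(24.4 − 10.0) = 1.7653/14.4000 = 0.12259 m/s/m

0.1226 m/s/m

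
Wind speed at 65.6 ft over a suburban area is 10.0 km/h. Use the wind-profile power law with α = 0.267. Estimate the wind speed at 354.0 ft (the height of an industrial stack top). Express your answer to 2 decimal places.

15.68 km/h

Power-law profile: V₂ = V₁ · (z₂/z₁)^α
V₂ = 10.0 × (354.0/65.6)^0.267 = 10.0 × (5.3963)^0.267
    = 10.0 × 1.5684 = 15.6845 km/h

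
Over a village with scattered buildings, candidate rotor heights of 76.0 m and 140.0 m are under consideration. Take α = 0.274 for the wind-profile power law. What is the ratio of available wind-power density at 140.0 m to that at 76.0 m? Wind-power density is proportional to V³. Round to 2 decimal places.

Speed ratio: V_B/V_A = (z_B/z_A)^α = (140.0/76.0)^0.274 = (1.8421)^0.274 = 1.18221
Power-density ratio: P_B/P_A = (V_B/V_A)³ = (1.18221)³ = 1.65230

1.65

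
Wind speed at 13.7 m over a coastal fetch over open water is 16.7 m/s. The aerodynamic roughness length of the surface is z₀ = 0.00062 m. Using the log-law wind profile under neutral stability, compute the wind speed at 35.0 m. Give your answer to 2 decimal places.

18.27 m/s

Log law: V(z) ∝ ln(z/z₀), so V₂/V₁ = ln(z₂/z₀) / ln(z₁/z₀).
ln(35.0/0.00062) = 10.9411, ln(13.7/0.00062) = 10.0032
V₂ = 16.7 × 10.9411/10.0032 = 16.7 × 1.0938 = 18.2659 m/s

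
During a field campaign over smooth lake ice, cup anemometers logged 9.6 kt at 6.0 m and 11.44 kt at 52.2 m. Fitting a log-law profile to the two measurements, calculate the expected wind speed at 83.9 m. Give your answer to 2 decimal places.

11.84 kt

Log law: V ∝ ln(z/z₀). From the pair, with r = V₁/V₂ = 0.83916,
ln z₀ = (ln z₁ − r·ln z₂)/(1 − r) = (1.7918 − 0.83916×3.9551)/0.16084 = -9.4951 → z₀ = 0.00007522 m
V₃ = V₁ · ln(z₃/z₀)/ln(z₁/z₀) = 9.6 × 13.9248/11.2869 = 11.8436 kt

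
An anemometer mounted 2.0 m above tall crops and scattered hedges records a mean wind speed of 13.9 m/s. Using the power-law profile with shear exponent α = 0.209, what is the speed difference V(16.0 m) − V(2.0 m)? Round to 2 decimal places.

Power law: V₂ = V₁ · (z₂/z₁)^α = 13.9 × (8.0000)^0.209 = 21.4665 m/s
ΔV = 21.4665 − 13.9 = 7.5665 m/s

7.57 m/s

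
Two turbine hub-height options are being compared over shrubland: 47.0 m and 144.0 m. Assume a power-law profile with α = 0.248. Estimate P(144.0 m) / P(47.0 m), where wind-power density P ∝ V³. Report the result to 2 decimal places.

2.30

Speed ratio: V_B/V_A = (z_B/z_A)^α = (144.0/47.0)^0.248 = (3.0638)^0.248 = 1.32006
Power-density ratio: P_B/P_A = (V_B/V_A)³ = (1.32006)³ = 2.30028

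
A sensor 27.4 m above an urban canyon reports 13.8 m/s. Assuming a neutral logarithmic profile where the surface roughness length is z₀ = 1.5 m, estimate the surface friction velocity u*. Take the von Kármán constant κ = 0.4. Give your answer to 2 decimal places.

Log law: V(z) = (u*/κ) · ln(z/z₀) ⇒ u* = κ · V / ln(z/z₀)
u* = 0.4 × 13.8 / ln(27.4/1.5) = 0.4 × 13.8 / 2.9051
   = 5.5200 / 2.9051 = 1.9001 m/s

u* ≈ 1.90 m/s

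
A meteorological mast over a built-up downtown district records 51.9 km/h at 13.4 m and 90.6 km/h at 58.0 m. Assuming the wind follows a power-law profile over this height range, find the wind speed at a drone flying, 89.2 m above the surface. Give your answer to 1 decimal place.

106.7 km/h

First find α: α = ln(V₂/V₁)/ln(z₂/z₁) = ln(90.6/51.9)/ln(58.0/13.4) = 0.55714/1.46519 = 0.3802
Extrapolate from 58.0 m to 89.2 m: V₃ = 90.6 × (89.2/58.0)^0.3802 = 90.6 × 1.1778 = 106.7114 km/h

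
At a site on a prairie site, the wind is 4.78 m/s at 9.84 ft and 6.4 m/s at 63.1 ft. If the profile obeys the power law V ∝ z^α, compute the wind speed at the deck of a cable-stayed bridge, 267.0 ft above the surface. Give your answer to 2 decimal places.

First find α: α = ln(V₂/V₁)/ln(z₂/z₁) = ln(6.4/4.78)/ln(63.1/9.84) = 0.29186/1.85827 = 0.1571
Extrapolate from 63.1 ft to 267.0 ft: V₃ = 6.4 × (267.0/63.1)^0.1571 = 6.4 × 1.2543 = 8.0274 m/s

8.03 m/s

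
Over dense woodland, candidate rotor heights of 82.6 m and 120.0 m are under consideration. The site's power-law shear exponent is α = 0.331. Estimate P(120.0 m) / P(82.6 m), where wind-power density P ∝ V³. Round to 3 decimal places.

Speed ratio: V_B/V_A = (z_B/z_A)^α = (120.0/82.6)^0.331 = (1.4528)^0.331 = 1.13159
Power-density ratio: P_B/P_A = (V_B/V_A)³ = (1.13159)³ = 1.44899

1.449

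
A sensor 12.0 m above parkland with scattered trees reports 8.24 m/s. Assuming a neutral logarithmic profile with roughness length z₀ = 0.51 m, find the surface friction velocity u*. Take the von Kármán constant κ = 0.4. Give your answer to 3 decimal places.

u* ≈ 1.044 m/s

Log law: V(z) = (u*/κ) · ln(z/z₀) ⇒ u* = κ · V / ln(z/z₀)
u* = 0.4 × 8.24 / ln(12.0/0.51) = 0.4 × 8.24 / 3.1583
   = 3.2960 / 3.1583 = 1.0436 m/s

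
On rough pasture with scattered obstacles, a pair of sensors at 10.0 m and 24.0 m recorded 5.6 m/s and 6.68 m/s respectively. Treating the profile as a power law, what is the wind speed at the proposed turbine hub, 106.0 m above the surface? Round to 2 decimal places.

First find α: α = ln(V₂/V₁)/ln(z₂/z₁) = ln(6.68/5.6)/ln(24.0/10.0) = 0.17635/0.87547 = 0.2014
Extrapolate from 24.0 m to 106.0 m: V₃ = 6.68 × (106.0/24.0)^0.2014 = 6.68 × 1.3488 = 9.0099 m/s

9.01 m/s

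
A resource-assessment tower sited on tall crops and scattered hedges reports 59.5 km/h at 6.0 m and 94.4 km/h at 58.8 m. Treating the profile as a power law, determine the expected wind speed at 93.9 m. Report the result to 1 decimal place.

103.8 km/h

First find α: α = ln(V₂/V₁)/ln(z₂/z₁) = ln(94.4/59.5)/ln(58.8/6.0) = 0.46156/2.28238 = 0.2022
Extrapolate from 58.8 m to 93.9 m: V₃ = 94.4 × (93.9/58.8)^0.2022 = 94.4 × 1.0993 = 103.7726 km/h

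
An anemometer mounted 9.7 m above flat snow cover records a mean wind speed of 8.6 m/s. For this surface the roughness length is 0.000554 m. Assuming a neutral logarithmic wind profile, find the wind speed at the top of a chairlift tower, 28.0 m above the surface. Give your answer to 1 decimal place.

9.5 m/s

Log law: V(z) ∝ ln(z/z₀), so V₂/V₁ = ln(z₂/z₀) / ln(z₁/z₀).
ln(28.0/0.000554) = 10.8306, ln(9.7/0.000554) = 9.7705
V₂ = 8.6 × 10.8306/9.7705 = 8.6 × 1.1085 = 9.5331 m/s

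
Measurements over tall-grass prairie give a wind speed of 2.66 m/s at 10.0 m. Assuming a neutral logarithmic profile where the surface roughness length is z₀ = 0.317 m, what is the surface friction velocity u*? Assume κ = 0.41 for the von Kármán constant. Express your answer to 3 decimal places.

u* ≈ 0.316 m/s

Log law: V(z) = (u*/κ) · ln(z/z₀) ⇒ u* = κ · V / ln(z/z₀)
u* = 0.41 × 2.66 / ln(10.0/0.317) = 0.41 × 2.66 / 3.4514
   = 1.0906 / 3.4514 = 0.3160 m/s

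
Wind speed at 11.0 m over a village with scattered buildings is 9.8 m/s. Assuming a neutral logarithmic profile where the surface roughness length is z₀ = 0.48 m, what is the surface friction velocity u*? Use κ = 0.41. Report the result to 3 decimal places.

Log law: V(z) = (u*/κ) · ln(z/z₀) ⇒ u* = κ · V / ln(z/z₀)
u* = 0.41 × 9.8 / ln(11.0/0.48) = 0.41 × 9.8 / 3.1319
   = 4.0180 / 3.1319 = 1.2829 m/s

u* ≈ 1.283 m/s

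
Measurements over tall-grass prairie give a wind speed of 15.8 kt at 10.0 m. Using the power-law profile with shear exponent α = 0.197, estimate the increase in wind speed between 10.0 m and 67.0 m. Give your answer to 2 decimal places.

7.18 kt

Power law: V₂ = V₁ · (z₂/z₁)^α = 15.8 × (6.7000)^0.197 = 22.9823 kt
ΔV = 22.9823 − 15.8 = 7.1823 kt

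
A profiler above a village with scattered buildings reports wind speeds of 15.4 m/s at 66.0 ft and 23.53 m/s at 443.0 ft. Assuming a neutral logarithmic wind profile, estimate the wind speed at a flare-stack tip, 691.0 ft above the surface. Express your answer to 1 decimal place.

25.4 m/s

Log law: V ∝ ln(z/z₀). From the pair, with r = V₁/V₂ = 0.65448,
ln z₀ = (ln z₁ − r·ln z₂)/(1 − r) = (4.1897 − 0.65448×6.0936)/0.34552 = 0.5832 → z₀ = 1.792 ft
V₃ = V₁ · ln(z₃/z₀)/ln(z₁/z₀) = 15.4 × 5.9549/3.6064 = 25.4284 m/s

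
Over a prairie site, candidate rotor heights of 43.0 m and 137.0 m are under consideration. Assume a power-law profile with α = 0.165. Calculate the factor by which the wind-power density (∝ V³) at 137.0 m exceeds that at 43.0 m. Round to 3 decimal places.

1.775

Speed ratio: V_B/V_A = (z_B/z_A)^α = (137.0/43.0)^0.165 = (3.1860)^0.165 = 1.21070
Power-density ratio: P_B/P_A = (V_B/V_A)³ = (1.21070)³ = 1.77464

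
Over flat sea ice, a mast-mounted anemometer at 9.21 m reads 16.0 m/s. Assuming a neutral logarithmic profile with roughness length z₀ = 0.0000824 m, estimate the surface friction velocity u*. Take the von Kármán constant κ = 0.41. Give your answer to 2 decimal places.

Log law: V(z) = (u*/κ) · ln(z/z₀) ⇒ u* = κ · V / ln(z/z₀)
u* = 0.41 × 16.0 / ln(9.21/0.0000824) = 0.41 × 16.0 / 11.6242
   = 6.5600 / 11.6242 = 0.5643 m/s

u* ≈ 0.56 m/s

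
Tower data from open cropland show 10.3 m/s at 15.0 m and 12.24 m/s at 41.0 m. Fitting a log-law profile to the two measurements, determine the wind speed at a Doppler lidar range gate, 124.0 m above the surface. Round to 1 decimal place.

14.4 m/s

Log law: V ∝ ln(z/z₀). From the pair, with r = V₁/V₂ = 0.84150,
ln z₀ = (ln z₁ − r·ln z₂)/(1 − r) = (2.7081 − 0.84150×3.7136)/0.15850 = -2.6305 → z₀ = 0.07204 m
V₃ = V₁ · ln(z₃/z₀)/ln(z₁/z₀) = 10.3 × 7.4508/5.3386 = 14.3752 m/s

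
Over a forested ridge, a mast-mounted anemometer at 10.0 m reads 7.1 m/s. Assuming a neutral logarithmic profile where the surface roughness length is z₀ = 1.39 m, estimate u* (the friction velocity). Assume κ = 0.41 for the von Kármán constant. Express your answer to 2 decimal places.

u* ≈ 1.48 m/s

Log law: V(z) = (u*/κ) · ln(z/z₀) ⇒ u* = κ · V / ln(z/z₀)
u* = 0.41 × 7.1 / ln(10.0/1.39) = 0.41 × 7.1 / 1.9733
   = 2.9110 / 1.9733 = 1.4752 m/s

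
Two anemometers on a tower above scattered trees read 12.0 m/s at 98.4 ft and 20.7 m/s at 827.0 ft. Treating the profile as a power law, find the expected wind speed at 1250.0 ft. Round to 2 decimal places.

23.01 m/s

First find α: α = ln(V₂/V₁)/ln(z₂/z₁) = ln(20.7/12.0)/ln(827.0/98.4) = 0.54523/2.12876 = 0.2561
Extrapolate from 827.0 ft to 1250.0 ft: V₃ = 20.7 × (1250.0/827.0)^0.2561 = 20.7 × 1.1116 = 23.0102 m/s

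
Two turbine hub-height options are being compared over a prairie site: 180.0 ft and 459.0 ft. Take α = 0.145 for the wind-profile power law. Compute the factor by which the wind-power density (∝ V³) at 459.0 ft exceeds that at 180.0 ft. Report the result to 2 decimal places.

1.50

Speed ratio: V_B/V_A = (z_B/z_A)^α = (459.0/180.0)^0.145 = (2.5500)^0.145 = 1.14538
Power-density ratio: P_B/P_A = (V_B/V_A)³ = (1.14538)³ = 1.50261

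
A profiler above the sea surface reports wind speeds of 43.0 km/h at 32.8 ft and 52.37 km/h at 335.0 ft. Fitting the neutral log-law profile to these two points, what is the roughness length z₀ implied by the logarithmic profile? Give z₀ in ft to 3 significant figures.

z₀ ≈ 0.000767 ft

Log law: V(z) ∝ ln(z/z₀). With r = V₁/V₂ = 43.0/52.37 = 0.82108,
r · ln(z₂/z₀) = ln(z₁/z₀) ⇒ ln z₀ = (ln z₁ − r·ln z₂)/(1 − r)
ln z₀ = (3.49043 − 0.82108×5.81413) / 0.17892 = -7.1733
z₀ = exp(-7.1733) = 0.0007668 ft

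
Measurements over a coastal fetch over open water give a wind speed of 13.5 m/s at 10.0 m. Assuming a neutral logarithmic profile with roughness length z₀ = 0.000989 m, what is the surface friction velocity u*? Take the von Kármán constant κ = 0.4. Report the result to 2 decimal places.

Log law: V(z) = (u*/κ) · ln(z/z₀) ⇒ u* = κ · V / ln(z/z₀)
u* = 0.4 × 13.5 / ln(10.0/0.000989) = 0.4 × 13.5 / 9.2214
   = 5.4000 / 9.2214 = 0.5856 m/s

u* ≈ 0.59 m/s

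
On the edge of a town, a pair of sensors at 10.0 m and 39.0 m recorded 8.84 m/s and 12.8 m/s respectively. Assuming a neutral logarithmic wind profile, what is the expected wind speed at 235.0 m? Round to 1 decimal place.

Log law: V ∝ ln(z/z₀). From the pair, with r = V₁/V₂ = 0.69062,
ln z₀ = (ln z₁ − r·ln z₂)/(1 − r) = (2.3026 − 0.69062×3.6636)/0.30938 = -0.7356 → z₀ = 0.4792 m
V₃ = V₁ · ln(z₃/z₀)/ln(z₁/z₀) = 8.84 × 6.1951/3.0381 = 18.0258 m/s

18.0 m/s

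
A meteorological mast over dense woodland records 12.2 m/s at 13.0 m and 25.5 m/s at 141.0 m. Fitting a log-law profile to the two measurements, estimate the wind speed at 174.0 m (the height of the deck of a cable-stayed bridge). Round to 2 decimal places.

26.67 m/s

Log law: V ∝ ln(z/z₀). From the pair, with r = V₁/V₂ = 0.47843,
ln z₀ = (ln z₁ − r·ln z₂)/(1 − r) = (2.5649 − 0.47843×4.9488)/0.52157 = 0.3783 → z₀ = 1.460 m
V₃ = V₁ · ln(z₃/z₀)/ln(z₁/z₀) = 12.2 × 4.7808/2.1867 = 26.6733 m/s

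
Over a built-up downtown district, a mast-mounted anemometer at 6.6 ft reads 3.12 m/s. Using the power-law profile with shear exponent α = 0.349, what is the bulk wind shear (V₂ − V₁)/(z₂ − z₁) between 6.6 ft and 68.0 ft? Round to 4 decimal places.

0.0639 m/s/ft

Power law: V₂ = V₁ · (z₂/z₁)^α = 3.12 × (10.3030)^0.349 = 7.0417 m/s
ΔV/Δz = (7.0417 − 3.12)/(68.0 − 6.6) = 3.9217/61.4000 = 0.06387 m/s/ft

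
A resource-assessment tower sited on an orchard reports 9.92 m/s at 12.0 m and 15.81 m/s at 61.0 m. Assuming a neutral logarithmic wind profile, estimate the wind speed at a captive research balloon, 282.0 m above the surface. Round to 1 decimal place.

Log law: V ∝ ln(z/z₀). From the pair, with r = V₁/V₂ = 0.62745,
ln z₀ = (ln z₁ − r·ln z₂)/(1 − r) = (2.4849 − 0.62745×4.1109)/0.37255 = -0.2536 → z₀ = 0.7760 m
V₃ = V₁ · ln(z₃/z₀)/ln(z₁/z₀) = 9.92 × 5.8955/2.7385 = 21.3561 m/s

21.4 m/s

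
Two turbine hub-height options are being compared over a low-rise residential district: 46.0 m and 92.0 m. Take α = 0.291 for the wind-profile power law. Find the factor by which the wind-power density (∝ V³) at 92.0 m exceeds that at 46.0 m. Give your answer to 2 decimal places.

Speed ratio: V_B/V_A = (z_B/z_A)^α = (92.0/46.0)^0.291 = (2.0000)^0.291 = 1.22349
Power-density ratio: P_B/P_A = (V_B/V_A)³ = (1.22349)³ = 1.83147

1.83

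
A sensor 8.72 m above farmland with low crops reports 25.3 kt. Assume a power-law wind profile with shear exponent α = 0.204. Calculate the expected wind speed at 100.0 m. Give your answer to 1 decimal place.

41.6 kt

Power-law profile: V₂ = V₁ · (z₂/z₁)^α
V₂ = 25.3 × (100.0/8.72)^0.204 = 25.3 × (11.4679)^0.204
    = 25.3 × 1.6449 = 41.6155 kt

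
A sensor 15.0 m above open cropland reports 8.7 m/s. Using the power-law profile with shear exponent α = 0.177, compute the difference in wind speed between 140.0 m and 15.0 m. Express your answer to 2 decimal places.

Power law: V₂ = V₁ · (z₂/z₁)^α = 8.7 × (9.3333)^0.177 = 12.9186 m/s
ΔV = 12.9186 − 8.7 = 4.2186 m/s

4.22 m/s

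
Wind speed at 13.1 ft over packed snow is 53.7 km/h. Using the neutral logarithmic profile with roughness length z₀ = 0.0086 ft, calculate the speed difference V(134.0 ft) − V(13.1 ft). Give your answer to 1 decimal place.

Log law: V₂ = V₁ · ln(z₂/z₀)/ln(z₁/z₀) = 53.7 × 9.6538/7.3286 = 70.7380 km/h
ΔV = 70.7380 − 53.7 = 17.0380 km/h

17.0 km/h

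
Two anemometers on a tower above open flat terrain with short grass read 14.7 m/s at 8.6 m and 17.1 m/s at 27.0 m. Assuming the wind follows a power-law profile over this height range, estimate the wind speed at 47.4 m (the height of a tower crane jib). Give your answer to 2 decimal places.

18.42 m/s

First find α: α = ln(V₂/V₁)/ln(z₂/z₁) = ln(17.1/14.7)/ln(27.0/8.6) = 0.15123/1.14407 = 0.1322
Extrapolate from 27.0 m to 47.4 m: V₃ = 17.1 × (47.4/27.0)^0.1322 = 17.1 × 1.0772 = 18.4206 m/s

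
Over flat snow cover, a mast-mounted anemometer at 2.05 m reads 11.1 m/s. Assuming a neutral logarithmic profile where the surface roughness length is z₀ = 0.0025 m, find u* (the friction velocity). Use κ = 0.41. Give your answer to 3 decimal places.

u* ≈ 0.678 m/s

Log law: V(z) = (u*/κ) · ln(z/z₀) ⇒ u* = κ · V / ln(z/z₀)
u* = 0.41 × 11.1 / ln(2.05/0.0025) = 0.41 × 11.1 / 6.7093
   = 4.5510 / 6.7093 = 0.6783 m/s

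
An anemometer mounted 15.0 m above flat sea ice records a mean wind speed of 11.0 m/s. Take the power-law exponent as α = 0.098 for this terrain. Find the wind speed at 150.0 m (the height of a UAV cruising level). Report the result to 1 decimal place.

Power-law profile: V₂ = V₁ · (z₂/z₁)^α
V₂ = 11.0 × (150.0/15.0)^0.098 = 11.0 × (10.0000)^0.098
    = 11.0 × 1.2531 = 13.7846 m/s

13.8 m/s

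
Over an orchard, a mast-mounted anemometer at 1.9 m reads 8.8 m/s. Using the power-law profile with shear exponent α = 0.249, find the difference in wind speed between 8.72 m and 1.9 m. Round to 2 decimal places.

Power law: V₂ = V₁ · (z₂/z₁)^α = 8.8 × (4.5895)^0.249 = 12.8606 m/s
ΔV = 12.8606 − 8.8 = 4.0606 m/s

4.06 m/s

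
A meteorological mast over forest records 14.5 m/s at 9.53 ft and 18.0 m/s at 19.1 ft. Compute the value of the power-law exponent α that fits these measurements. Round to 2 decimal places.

Power law: V₂/V₁ = (z₂/z₁)^α ⇒ α = ln(V₂/V₁) / ln(z₂/z₁)
α = ln(18.0/14.5) / ln(19.1/9.53) = ln(1.2414) / ln(2.0042)
  = 0.21622 / 0.69524 = 0.31100

α ≈ 0.31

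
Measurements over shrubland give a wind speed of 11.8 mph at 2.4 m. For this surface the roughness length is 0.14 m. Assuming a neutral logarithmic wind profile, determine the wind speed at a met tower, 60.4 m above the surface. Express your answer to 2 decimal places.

Log law: V(z) ∝ ln(z/z₀), so V₂/V₁ = ln(z₂/z₀) / ln(z₁/z₀).
ln(60.4/0.14) = 6.0671, ln(2.4/0.14) = 2.8416
V₂ = 11.8 × 6.0671/2.8416 = 11.8 × 2.1351 = 25.1944 mph

25.19 mph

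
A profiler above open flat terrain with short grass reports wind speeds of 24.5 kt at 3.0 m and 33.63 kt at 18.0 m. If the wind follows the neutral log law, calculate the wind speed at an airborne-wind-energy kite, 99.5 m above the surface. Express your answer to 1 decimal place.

42.3 kt

Log law: V ∝ ln(z/z₀). From the pair, with r = V₁/V₂ = 0.72852,
ln z₀ = (ln z₁ − r·ln z₂)/(1 − r) = (1.0986 − 0.72852×2.8904)/0.27148 = -3.7095 → z₀ = 0.02449 m
V₃ = V₁ · ln(z₃/z₀)/ln(z₁/z₀) = 24.5 × 8.3097/4.8081 = 42.3423 kt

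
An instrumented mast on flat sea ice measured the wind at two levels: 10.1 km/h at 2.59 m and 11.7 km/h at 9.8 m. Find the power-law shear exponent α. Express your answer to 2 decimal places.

Power law: V₂/V₁ = (z₂/z₁)^α ⇒ α = ln(V₂/V₁) / ln(z₂/z₁)
α = ln(11.7/10.1) / ln(9.8/2.59) = ln(1.1584) / ln(3.7838)
  = 0.14705 / 1.33072 = 0.11051

α ≈ 0.11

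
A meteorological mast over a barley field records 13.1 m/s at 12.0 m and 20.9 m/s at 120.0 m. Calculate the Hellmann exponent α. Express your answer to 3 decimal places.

α ≈ 0.203

Power law: V₂/V₁ = (z₂/z₁)^α ⇒ α = ln(V₂/V₁) / ln(z₂/z₁)
α = ln(20.9/13.1) / ln(120.0/12.0) = ln(1.5954) / ln(10.0000)
  = 0.46714 / 2.30259 = 0.20287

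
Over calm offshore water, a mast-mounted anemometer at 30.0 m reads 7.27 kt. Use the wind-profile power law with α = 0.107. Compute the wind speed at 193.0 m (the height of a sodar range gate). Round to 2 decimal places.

Power-law profile: V₂ = V₁ · (z₂/z₁)^α
V₂ = 7.27 × (193.0/30.0)^0.107 = 7.27 × (6.4333)^0.107
    = 7.27 × 1.2204 = 8.8723 kt

8.87 kt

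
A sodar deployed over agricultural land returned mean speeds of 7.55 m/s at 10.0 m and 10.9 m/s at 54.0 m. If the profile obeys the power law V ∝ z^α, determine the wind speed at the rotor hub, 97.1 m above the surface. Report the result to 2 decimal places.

12.39 m/s

First find α: α = ln(V₂/V₁)/ln(z₂/z₁) = ln(10.9/7.55)/ln(54.0/10.0) = 0.36722/1.68640 = 0.2178
Extrapolate from 54.0 m to 97.1 m: V₃ = 10.9 × (97.1/54.0)^0.2178 = 10.9 × 1.1363 = 12.3855 m/s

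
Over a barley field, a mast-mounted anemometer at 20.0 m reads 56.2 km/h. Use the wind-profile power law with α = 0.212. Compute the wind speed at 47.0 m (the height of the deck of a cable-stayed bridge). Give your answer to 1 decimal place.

Power-law profile: V₂ = V₁ · (z₂/z₁)^α
V₂ = 56.2 × (47.0/20.0)^0.212 = 56.2 × (2.3500)^0.212
    = 56.2 × 1.1986 = 67.3601 km/h

67.4 km/h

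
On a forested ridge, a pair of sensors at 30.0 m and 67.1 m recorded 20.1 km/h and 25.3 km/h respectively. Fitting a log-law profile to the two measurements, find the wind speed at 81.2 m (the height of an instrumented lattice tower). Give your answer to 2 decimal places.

Log law: V ∝ ln(z/z₀). From the pair, with r = V₁/V₂ = 0.79447,
ln z₀ = (ln z₁ − r·ln z₂)/(1 − r) = (3.4012 − 0.79447×4.2062)/0.20553 = 0.2896 → z₀ = 1.336 m
V₃ = V₁ · ln(z₃/z₀)/ln(z₁/z₀) = 20.1 × 4.1073/3.1116 = 26.5321 km/h

26.53 km/h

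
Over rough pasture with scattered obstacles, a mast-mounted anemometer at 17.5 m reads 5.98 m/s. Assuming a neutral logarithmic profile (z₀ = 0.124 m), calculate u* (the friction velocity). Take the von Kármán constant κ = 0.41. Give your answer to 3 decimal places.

Log law: V(z) = (u*/κ) · ln(z/z₀) ⇒ u* = κ · V / ln(z/z₀)
u* = 0.41 × 5.98 / ln(17.5/0.124) = 0.41 × 5.98 / 4.9497
   = 2.4518 / 4.9497 = 0.4953 m/s

u* ≈ 0.495 m/s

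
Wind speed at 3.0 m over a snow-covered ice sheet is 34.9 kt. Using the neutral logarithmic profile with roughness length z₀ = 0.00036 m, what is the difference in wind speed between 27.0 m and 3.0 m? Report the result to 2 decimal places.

Log law: V₂ = V₁ · ln(z₂/z₀)/ln(z₁/z₀) = 34.9 × 11.2252/9.0280 = 43.3939 kt
ΔV = 43.3939 − 34.9 = 8.4939 kt

8.49 kt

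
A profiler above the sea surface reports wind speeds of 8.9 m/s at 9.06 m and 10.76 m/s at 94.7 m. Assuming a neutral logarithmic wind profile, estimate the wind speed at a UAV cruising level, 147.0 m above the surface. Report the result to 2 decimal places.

11.11 m/s

Log law: V ∝ ln(z/z₀). From the pair, with r = V₁/V₂ = 0.82714,
ln z₀ = (ln z₁ − r·ln z₂)/(1 − r) = (2.2039 − 0.82714×4.5507)/0.17286 = -9.0257 → z₀ = 0.0001203 m
V₃ = V₁ · ln(z₃/z₀)/ln(z₁/z₀) = 8.9 × 14.0161/11.2295 = 11.1085 m/s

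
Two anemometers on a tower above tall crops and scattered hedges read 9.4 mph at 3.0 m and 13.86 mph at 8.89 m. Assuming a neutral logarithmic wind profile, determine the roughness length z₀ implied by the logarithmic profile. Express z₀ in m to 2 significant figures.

Log law: V(z) ∝ ln(z/z₀). With r = V₁/V₂ = 9.4/13.86 = 0.67821,
r · ln(z₂/z₀) = ln(z₁/z₀) ⇒ ln z₀ = (ln z₁ − r·ln z₂)/(1 − r)
ln z₀ = (1.09861 − 0.67821×2.18493) / 0.32179 = -1.1909
z₀ = exp(-1.1909) = 0.3039 m

z₀ ≈ 0.30 m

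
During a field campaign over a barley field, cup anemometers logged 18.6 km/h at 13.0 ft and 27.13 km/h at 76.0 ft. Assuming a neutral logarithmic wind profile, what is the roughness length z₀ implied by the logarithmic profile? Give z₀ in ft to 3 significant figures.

z₀ ≈ 0.277 ft

Log law: V(z) ∝ ln(z/z₀). With r = V₁/V₂ = 18.6/27.13 = 0.68559,
r · ln(z₂/z₀) = ln(z₁/z₀) ⇒ ln z₀ = (ln z₁ − r·ln z₂)/(1 − r)
ln z₀ = (2.56495 − 0.68559×4.33073) / 0.31441 = -1.2854
z₀ = exp(-1.2854) = 0.2765 ft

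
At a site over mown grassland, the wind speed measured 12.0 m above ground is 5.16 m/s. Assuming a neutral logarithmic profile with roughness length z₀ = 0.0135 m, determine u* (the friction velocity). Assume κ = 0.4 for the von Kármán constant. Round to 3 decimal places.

u* ≈ 0.304 m/s

Log law: V(z) = (u*/κ) · ln(z/z₀) ⇒ u* = κ · V / ln(z/z₀)
u* = 0.4 × 5.16 / ln(12.0/0.0135) = 0.4 × 5.16 / 6.7900
   = 2.0640 / 6.7900 = 0.3040 m/s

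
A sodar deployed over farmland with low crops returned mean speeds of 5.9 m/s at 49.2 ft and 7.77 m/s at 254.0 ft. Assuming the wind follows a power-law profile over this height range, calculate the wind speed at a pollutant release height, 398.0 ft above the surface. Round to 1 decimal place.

First find α: α = ln(V₂/V₁)/ln(z₂/z₁) = ln(7.77/5.9)/ln(254.0/49.2) = 0.27532/1.64144 = 0.1677
Extrapolate from 254.0 ft to 398.0 ft: V₃ = 7.77 × (398.0/254.0)^0.1677 = 7.77 × 1.0782 = 8.3779 m/s

8.4 m/s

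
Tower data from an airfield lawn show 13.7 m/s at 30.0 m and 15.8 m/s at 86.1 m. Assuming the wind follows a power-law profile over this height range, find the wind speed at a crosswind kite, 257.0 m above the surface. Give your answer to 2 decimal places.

18.32 m/s

First find α: α = ln(V₂/V₁)/ln(z₂/z₁) = ln(15.8/13.7)/ln(86.1/30.0) = 0.14261/1.05431 = 0.1353
Extrapolate from 86.1 m to 257.0 m: V₃ = 15.8 × (257.0/86.1)^0.1353 = 15.8 × 1.1594 = 18.3189 m/s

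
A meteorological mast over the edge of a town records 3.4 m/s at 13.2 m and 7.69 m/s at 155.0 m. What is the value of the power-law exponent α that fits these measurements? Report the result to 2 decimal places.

Power law: V₂/V₁ = (z₂/z₁)^α ⇒ α = ln(V₂/V₁) / ln(z₂/z₁)
α = ln(7.69/3.4) / ln(155.0/13.2) = ln(2.2618) / ln(11.7424)
  = 0.81615 / 2.46321 = 0.33133

α ≈ 0.33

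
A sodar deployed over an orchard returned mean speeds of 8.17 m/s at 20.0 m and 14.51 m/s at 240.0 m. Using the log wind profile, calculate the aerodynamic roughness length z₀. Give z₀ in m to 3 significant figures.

Log law: V(z) ∝ ln(z/z₀). With r = V₁/V₂ = 8.17/14.51 = 0.56306,
r · ln(z₂/z₀) = ln(z₁/z₀) ⇒ ln z₀ = (ln z₁ − r·ln z₂)/(1 − r)
ln z₀ = (2.99573 − 0.56306×5.48064) / 0.43694 = -0.2064
z₀ = exp(-0.2064) = 0.8135 m

z₀ ≈ 0.813 m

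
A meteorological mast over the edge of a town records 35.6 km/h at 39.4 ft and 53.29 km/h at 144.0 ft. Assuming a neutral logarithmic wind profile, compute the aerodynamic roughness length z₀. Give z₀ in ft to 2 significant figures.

z₀ ≈ 2.9 ft

Log law: V(z) ∝ ln(z/z₀). With r = V₁/V₂ = 35.6/53.29 = 0.66804,
r · ln(z₂/z₀) = ln(z₁/z₀) ⇒ ln z₀ = (ln z₁ − r·ln z₂)/(1 − r)
ln z₀ = (3.67377 − 0.66804×4.96981) / 0.33196 = 1.0656
z₀ = exp(1.0656) = 2.902 ft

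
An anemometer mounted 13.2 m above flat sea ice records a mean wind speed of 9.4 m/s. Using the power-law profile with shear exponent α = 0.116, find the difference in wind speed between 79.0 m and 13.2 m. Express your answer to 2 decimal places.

2.17 m/s

Power law: V₂ = V₁ · (z₂/z₁)^α = 9.4 × (5.9848)^0.116 = 11.5682 m/s
ΔV = 11.5682 − 9.4 = 2.1682 m/s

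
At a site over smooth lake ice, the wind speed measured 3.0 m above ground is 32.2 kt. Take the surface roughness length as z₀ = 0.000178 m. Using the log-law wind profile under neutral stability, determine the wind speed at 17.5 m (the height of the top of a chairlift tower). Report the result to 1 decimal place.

Log law: V(z) ∝ ln(z/z₀), so V₂/V₁ = ln(z₂/z₀) / ln(z₁/z₀).
ln(17.5/0.000178) = 11.4959, ln(3.0/0.000178) = 9.7323
V₂ = 32.2 × 11.4959/9.7323 = 32.2 × 1.1812 = 38.0349 kt

38.0 kt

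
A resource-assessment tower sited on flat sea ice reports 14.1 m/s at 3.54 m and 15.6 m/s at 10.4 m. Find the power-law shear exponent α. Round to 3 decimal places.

α ≈ 0.094

Power law: V₂/V₁ = (z₂/z₁)^α ⇒ α = ln(V₂/V₁) / ln(z₂/z₁)
α = ln(15.6/14.1) / ln(10.4/3.54) = ln(1.1064) / ln(2.9379)
  = 0.10110 / 1.07768 = 0.09381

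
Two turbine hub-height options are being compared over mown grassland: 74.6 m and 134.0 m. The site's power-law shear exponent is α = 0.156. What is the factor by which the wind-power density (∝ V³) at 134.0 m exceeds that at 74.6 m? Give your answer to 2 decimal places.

Speed ratio: V_B/V_A = (z_B/z_A)^α = (134.0/74.6)^0.156 = (1.7962)^0.156 = 1.09567
Power-density ratio: P_B/P_A = (V_B/V_A)³ = (1.09567)³ = 1.31536

1.32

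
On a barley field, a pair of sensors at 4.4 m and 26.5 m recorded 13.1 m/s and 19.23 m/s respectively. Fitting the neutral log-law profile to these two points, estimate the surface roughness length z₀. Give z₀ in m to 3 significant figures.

Log law: V(z) ∝ ln(z/z₀). With r = V₁/V₂ = 13.1/19.23 = 0.68123,
r · ln(z₂/z₀) = ln(z₁/z₀) ⇒ ln z₀ = (ln z₁ − r·ln z₂)/(1 − r)
ln z₀ = (1.48160 − 0.68123×3.27714) / 0.31877 = -2.3555
z₀ = exp(-2.3555) = 0.09484 m

z₀ ≈ 0.0948 m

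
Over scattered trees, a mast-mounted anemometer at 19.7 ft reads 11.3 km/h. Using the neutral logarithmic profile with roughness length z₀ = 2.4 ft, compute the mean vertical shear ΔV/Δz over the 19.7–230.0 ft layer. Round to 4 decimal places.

0.0627 km/h/ft

Log law: V₂ = V₁ · ln(z₂/z₀)/ln(z₁/z₀) = 11.3 × 4.5626/2.1051 = 24.4911 km/h
ΔV/Δz = (24.4911 − 11.3)/(230.0 − 19.7) = 13.1911/210.3000 = 0.06273 km/h/ft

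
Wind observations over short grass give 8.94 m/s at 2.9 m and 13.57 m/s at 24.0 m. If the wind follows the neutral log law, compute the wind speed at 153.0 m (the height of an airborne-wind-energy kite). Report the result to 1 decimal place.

Log law: V ∝ ln(z/z₀). From the pair, with r = V₁/V₂ = 0.65881,
ln z₀ = (ln z₁ − r·ln z₂)/(1 − r) = (1.0647 − 0.65881×3.1781)/0.34119 = -3.0159 → z₀ = 0.04900 m
V₃ = V₁ · ln(z₃/z₀)/ln(z₁/z₀) = 8.94 × 8.0464/4.0806 = 17.6283 m/s

17.6 m/s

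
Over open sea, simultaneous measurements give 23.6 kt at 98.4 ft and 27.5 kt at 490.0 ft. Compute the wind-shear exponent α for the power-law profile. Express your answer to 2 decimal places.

α ≈ 0.10

Power law: V₂/V₁ = (z₂/z₁)^α ⇒ α = ln(V₂/V₁) / ln(z₂/z₁)
α = ln(27.5/23.6) / ln(490.0/98.4) = ln(1.1653) / ln(4.9797)
  = 0.15294 / 1.60536 = 0.09527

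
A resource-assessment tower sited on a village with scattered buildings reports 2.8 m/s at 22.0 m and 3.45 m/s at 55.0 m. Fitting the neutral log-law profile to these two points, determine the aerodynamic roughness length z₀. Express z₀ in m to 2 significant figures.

Log law: V(z) ∝ ln(z/z₀). With r = V₁/V₂ = 2.8/3.45 = 0.81159,
r · ln(z₂/z₀) = ln(z₁/z₀) ⇒ ln z₀ = (ln z₁ − r·ln z₂)/(1 − r)
ln z₀ = (3.09104 − 0.81159×4.00733) / 0.18841 = -0.8561
z₀ = exp(-0.8561) = 0.4248 m

z₀ ≈ 0.42 m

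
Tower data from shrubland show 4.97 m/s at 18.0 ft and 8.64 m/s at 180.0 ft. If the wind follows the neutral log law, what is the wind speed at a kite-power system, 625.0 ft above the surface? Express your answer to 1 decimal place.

10.6 m/s

Log law: V ∝ ln(z/z₀). From the pair, with r = V₁/V₂ = 0.57523,
ln z₀ = (ln z₁ − r·ln z₂)/(1 − r) = (2.8904 − 0.57523×5.1930)/0.42477 = -0.2278 → z₀ = 0.7962 ft
V₃ = V₁ · ln(z₃/z₀)/ln(z₁/z₀) = 4.97 × 6.6656/3.1182 = 10.6240 m/s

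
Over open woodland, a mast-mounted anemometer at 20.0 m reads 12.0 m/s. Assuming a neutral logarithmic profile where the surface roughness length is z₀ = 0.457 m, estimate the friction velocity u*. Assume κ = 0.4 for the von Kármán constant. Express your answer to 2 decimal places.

u* ≈ 1.27 m/s

Log law: V(z) = (u*/κ) · ln(z/z₀) ⇒ u* = κ · V / ln(z/z₀)
u* = 0.4 × 12.0 / ln(20.0/0.457) = 0.4 × 12.0 / 3.7788
   = 4.8000 / 3.7788 = 1.2702 m/s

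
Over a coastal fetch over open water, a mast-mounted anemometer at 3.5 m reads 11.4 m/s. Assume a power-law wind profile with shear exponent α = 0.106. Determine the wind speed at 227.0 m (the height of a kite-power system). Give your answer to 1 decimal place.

Power-law profile: V₂ = V₁ · (z₂/z₁)^α
V₂ = 11.4 × (227.0/3.5)^0.106 = 11.4 × (64.8571)^0.106
    = 11.4 × 1.5562 = 17.7408 m/s

17.7 m/s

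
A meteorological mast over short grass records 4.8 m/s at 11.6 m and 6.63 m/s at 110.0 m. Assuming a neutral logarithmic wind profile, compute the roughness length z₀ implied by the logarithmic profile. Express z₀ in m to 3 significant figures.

Log law: V(z) ∝ ln(z/z₀). With r = V₁/V₂ = 4.8/6.63 = 0.72398,
r · ln(z₂/z₀) = ln(z₁/z₀) ⇒ ln z₀ = (ln z₁ − r·ln z₂)/(1 − r)
ln z₀ = (2.45101 − 0.72398×4.70048) / 0.27602 = -3.4493
z₀ = exp(-3.4493) = 0.03177 m

z₀ ≈ 0.0318 m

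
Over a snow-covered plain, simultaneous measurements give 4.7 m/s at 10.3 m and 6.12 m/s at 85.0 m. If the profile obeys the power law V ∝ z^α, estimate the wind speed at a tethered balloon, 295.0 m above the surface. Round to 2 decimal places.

First find α: α = ln(V₂/V₁)/ln(z₂/z₁) = ln(6.12/4.7)/ln(85.0/10.3) = 0.26400/2.11051 = 0.1251
Extrapolate from 85.0 m to 295.0 m: V₃ = 6.12 × (295.0/85.0)^0.1251 = 6.12 × 1.1684 = 7.1507 m/s

7.15 m/s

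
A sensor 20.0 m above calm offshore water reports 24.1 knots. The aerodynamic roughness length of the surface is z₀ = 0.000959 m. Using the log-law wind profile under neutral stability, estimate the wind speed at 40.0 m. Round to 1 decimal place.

25.8 knots

Log law: V(z) ∝ ln(z/z₀), so V₂/V₁ = ln(z₂/z₀) / ln(z₁/z₀).
ln(40.0/0.000959) = 10.6385, ln(20.0/0.000959) = 9.9454
V₂ = 24.1 × 10.6385/9.9454 = 24.1 × 1.0697 = 25.7797 knots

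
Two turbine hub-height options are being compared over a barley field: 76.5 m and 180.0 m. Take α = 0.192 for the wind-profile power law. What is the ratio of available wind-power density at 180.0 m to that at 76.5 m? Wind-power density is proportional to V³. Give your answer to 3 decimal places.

Speed ratio: V_B/V_A = (z_B/z_A)^α = (180.0/76.5)^0.192 = (2.3529)^0.192 = 1.17855
Power-density ratio: P_B/P_A = (V_B/V_A)³ = (1.17855)³ = 1.63700

1.637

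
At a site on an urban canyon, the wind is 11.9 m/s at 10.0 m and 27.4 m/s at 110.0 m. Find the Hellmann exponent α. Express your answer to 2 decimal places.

Power law: V₂/V₁ = (z₂/z₁)^α ⇒ α = ln(V₂/V₁) / ln(z₂/z₁)
α = ln(27.4/11.9) / ln(110.0/10.0) = ln(2.3025) / ln(11.0000)
  = 0.83400 / 2.39790 = 0.34781

α ≈ 0.35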